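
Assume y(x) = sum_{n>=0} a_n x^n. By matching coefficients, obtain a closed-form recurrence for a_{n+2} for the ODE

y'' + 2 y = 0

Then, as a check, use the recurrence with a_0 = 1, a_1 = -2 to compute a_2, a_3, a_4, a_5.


Substitute y = sum_n a_n x^n into y'' + (const) y = 0.
y''(x) = sum_{n>=0} (n+2)(n+1) a_{n+2} x^n.
The ODE becomes sum_n [(n+2)(n+1) a_{n+2} + 2 a_n] x^n = 0.
Setting each coefficient to zero gives the recurrence:
  (n+2)(n+1) a_{n+2} + 2 a_n = 0,
  a_{n+2} = -2 / ((n+1)(n+2)) a_n.

Check with a_0 = 1, a_1 = -2 (apply the recurrence for n = 0, 1, 2, 3): a_0 = 1, a_1 = -2, a_2 = -1, a_3 = 2/3, a_4 = 1/6, a_5 = -1/15.

a_{n+2} = -2/((n+1)(n+2)) * a_n; check: a_0 = 1, a_1 = -2, a_2 = -1, a_3 = 2/3, a_4 = 1/6, a_5 = -1/15


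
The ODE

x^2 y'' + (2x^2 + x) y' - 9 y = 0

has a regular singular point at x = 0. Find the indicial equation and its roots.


Divide by x^2 to reach normal form y'' + P_1(x) y' + P_2(x) y = 0 with P_1(x) = 2 + 1/x and P_2(x) = -9/x^2.
x = 0 is a singular point because the y'-coefficient 2 + 1/x has a pole at x = 0 and the y-coefficient -9/x^2 has a pole at x = 0.
It is a regular singular point because x P_1(x) = p(x) = 2x + 1 and x^2 P_2(x) = q(x) = -9 are polynomials, hence analytic at x = 0.
p(0) = 1,  q(0) = -9.
Indicial equation: r(r-1) + p(0) r + q(0) = 0, i.e. r^2 + (p(0) - 1) r + q(0) = 0, i.e. r^2 - 9 = 0.
Discriminant: (0)^2 - 4(-9) = 36, so r = (0 ± 6)/2.
Solving: r_1 = 3, r_2 = -3.

indicial: r^2 - 9 = 0; roots r_1 = 3, r_2 = -3


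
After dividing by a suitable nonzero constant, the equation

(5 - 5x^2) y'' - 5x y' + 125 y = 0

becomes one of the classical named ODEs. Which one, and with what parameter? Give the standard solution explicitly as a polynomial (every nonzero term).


All three coefficients share the factor 5; dividing through by 5 gives  (1 - x^2) y'' - x y' + 25 y = 0.
This matches the Chebyshev equation (1 - x^2) y'' - x y' + n^2 y = 0 (note the -x y' term, not -2x y') with n^2 = 25, so n = 5; the polynomial solution is T_5(x).
With y = sum_k a_k x^k, matching x^k gives (k+2)(k+1) a_{k+2} = (k^2 - n^2) a_k = (k - 5)(k + 5) a_k. The right side vanishes at k = 5, so the series with the parity of 5 terminates at degree 5.
Standard normalization: leading coefficient of T_n is 2^(n-1), so a_5 = 2^4 = 16. Work downward with a_k = (k+1)(k+2) a_{k+2} / ((k - 5)(k + 5)):
  a_3 = (4)(5)(16) / ((3 - 5)(3 + 5)) = 320/(-16) = -20
  a_1 = (2)(3)(-20) / ((1 - 5)(1 + 5)) = -120/(-24) = 5
Hence T_5(x) = 16 x^5 - 20 x^3 + 5 x.

T_5(x); series = 16 x^5 - 20 x^3 + 5 x


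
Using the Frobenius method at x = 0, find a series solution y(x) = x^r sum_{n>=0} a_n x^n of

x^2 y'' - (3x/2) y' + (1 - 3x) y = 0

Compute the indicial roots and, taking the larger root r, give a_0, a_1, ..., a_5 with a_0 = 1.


Write in Frobenius form y'' + (p(x)/x) y' + (q(x)/x^2) y = 0:
  p(x) = -3/2,  q(x) = 1 - 3x.
Indicial equation: r(r-1) + (-3/2) r + (1) = 0 -> roots r_1 = 2, r_2 = 1/2.
Take r = r_1 = 2. Let y(x) = x^r sum_{n>=0} a_n x^n with a_0 = 1.
Substitute y = x^r sum a_n x^n and match x^{r+n}. The recurrence is
  D(n) a_n - 3 a_{n-1} = 0,  where D(n) = (r+n)(r+n-1) + (-3/2)(r+n) + (1).
  a_n = 3 / D(n) * a_{n-1}.
Since the indicial polynomial factors as (r - r_1)(r - r_2), D(n) = (r_1 + n - r_1)(r_1 + n - r_2) = n(n + 3/2).
Evaluating step by step (a_0 = 1):
  n = 1: D(1) = 1(1 + 3/2) = 5/2; numerator = 3(1) = 3; a_1 = (3)/(5/2) = 6/5
  n = 2: D(2) = 2(2 + 3/2) = 7; numerator = 3(6/5) = 18/5; a_2 = (18/5)/(7) = 18/35
  n = 3: D(3) = 3(3 + 3/2) = 27/2; numerator = 3(18/35) = 54/35; a_3 = (54/35)/(27/2) = 4/35
  n = 4: D(4) = 4(4 + 3/2) = 22; numerator = 3(4/35) = 12/35; a_4 = (12/35)/(22) = 6/385
  n = 5: D(5) = 5(5 + 3/2) = 65/2; numerator = 3(6/385) = 18/385; a_5 = (18/385)/(65/2) = 36/25025

r = 2; a_0 = 1; a_1 = 6/5; a_2 = 18/35; a_3 = 4/35; a_4 = 6/385; a_5 = 36/25025


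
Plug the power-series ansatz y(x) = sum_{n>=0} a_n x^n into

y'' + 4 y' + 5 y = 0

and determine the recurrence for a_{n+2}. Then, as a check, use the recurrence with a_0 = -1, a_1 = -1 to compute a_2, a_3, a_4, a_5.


Substitute y = sum_n a_n x^n.
y''(x) has coefficient (n+2)(n+1) a_{n+2} at x^n;
4 y'(x) has coefficient 4 (n+1) a_{n+1} at x^n;
5 y(x) has coefficient 5 a_n at x^n.
Matching x^n: (n+2)(n+1) a_{n+2} + 4 (n+1) a_{n+1} + 5 a_n = 0.
Thus a_{n+2} = [-4 (n+1) a_{n+1} - 5 a_n] / ((n+1)(n+2)).

Check with a_0 = -1, a_1 = -1 (apply the recurrence for n = 0, 1, 2, 3): a_0 = -1, a_1 = -1, a_2 = 9/2, a_3 = -31/6, a_4 = 79/24, a_5 = -161/120.

a_(n+2) = [-4 (n+1) a_(n+1) - 5 a_n] / ((n+1)(n+2)); check: a_0 = -1, a_1 = -1, a_2 = 9/2, a_3 = -31/6, a_4 = 79/24, a_5 = -161/120


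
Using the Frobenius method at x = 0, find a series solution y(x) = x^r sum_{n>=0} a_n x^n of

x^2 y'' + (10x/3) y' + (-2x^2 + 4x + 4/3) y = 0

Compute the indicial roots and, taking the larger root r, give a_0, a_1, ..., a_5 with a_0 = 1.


Write in Frobenius form y'' + (p(x)/x) y' + (q(x)/x^2) y = 0:
  p(x) = 10/3,  q(x) = -2x^2 + 4x + 4/3.
Indicial equation: r(r-1) + (10/3) r + (4/3) = 0 -> roots r_1 = -1, r_2 = -4/3.
Take r = r_1 = -1. Let y(x) = x^r sum_{n>=0} a_n x^n with a_0 = 1.
Substitute y = x^r sum a_n x^n and match x^{r+n}. The recurrence is
  D(n) a_n + 4 a_{n-1} - 2 a_{n-2} = 0,  where D(n) = (r+n)(r+n-1) + (10/3)(r+n) + (4/3).
  a_n = [-4 a_{n-1} + 2 a_{n-2}] / D(n).
Since the indicial polynomial factors as (r - r_1)(r - r_2), D(n) = (r_1 + n - r_1)(r_1 + n - r_2) = n(n + 1/3).
Evaluating step by step (a_0 = 1):
  n = 1: D(1) = 1(1 + 1/3) = 4/3; numerator = -4(1) = -4; a_1 = (-4)/(4/3) = -3
  n = 2: D(2) = 2(2 + 1/3) = 14/3; numerator = -4(-3) + 2(1) = 14; a_2 = (14)/(14/3) = 3
  n = 3: D(3) = 3(3 + 1/3) = 10; numerator = -4(3) + 2(-3) = -18; a_3 = (-18)/(10) = -9/5
  n = 4: D(4) = 4(4 + 1/3) = 52/3; numerator = -4(-9/5) + 2(3) = 66/5; a_4 = (66/5)/(52/3) = 99/130
  n = 5: D(5) = 5(5 + 1/3) = 80/3; numerator = -4(99/130) + 2(-9/5) = -432/65; a_5 = (-432/65)/(80/3) = -81/325

r = -1; a_0 = 1; a_1 = -3; a_2 = 3; a_3 = -9/5; a_4 = 99/130; a_5 = -81/325


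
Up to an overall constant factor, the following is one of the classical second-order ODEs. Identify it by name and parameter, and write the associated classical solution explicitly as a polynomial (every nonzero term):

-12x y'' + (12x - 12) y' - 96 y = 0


All three coefficients share the factor -12; dividing through by -12 gives  x y'' + (1 - x) y' + 8 y = 0.
This matches the Laguerre equation x y'' + (1 - x) y' + n y = 0 with n = 8; the polynomial solution is L_8(x).
With y = sum_k a_k x^k, matching x^k gives (k+1)k a_{k+1} + (k+1) a_{k+1} - k a_k + n a_k = 0, i.e. (k+1)^2 a_{k+1} = (k - n) a_k = (k - 8) a_k. The right side vanishes at k = 8, so the series terminates at degree 8.
Standard normalization L_n(0) = 1 gives a_0 = 1. Work upward with a_{k+1} = (k - 8) a_k / (k+1)^2:
  a_1 = (0 - 8)(1) / 1^2 = -8/1 = -8
  a_2 = (1 - 8)(-8) / 2^2 = 56/4 = 14
  a_3 = (2 - 8)(14) / 3^2 = -84/9 = -28/3
  a_4 = (3 - 8)(-28/3) / 4^2 = (140/3)/16 = 35/12
  a_5 = (4 - 8)(35/12) / 5^2 = (-35/3)/25 = -7/15
  a_6 = (5 - 8)(-7/15) / 6^2 = (7/5)/36 = 7/180
  a_7 = (6 - 8)(7/180) / 7^2 = (-7/90)/49 = -1/630
  a_8 = (7 - 8)(-1/630) / 8^2 = (1/630)/64 = 1/40320
Hence L_8(x) = x^8/40320 - x^7/630 + 7 x^6/180 - 7 x^5/15 + 35 x^4/12 - 28 x^3/3 + 14 x^2 - 8 x + 1.

L_8(x); series = x^8/40320 - x^7/630 + 7 x^6/180 - 7 x^5/15 + 35 x^4/12 - 28 x^3/3 + 14 x^2 - 8 x + 1


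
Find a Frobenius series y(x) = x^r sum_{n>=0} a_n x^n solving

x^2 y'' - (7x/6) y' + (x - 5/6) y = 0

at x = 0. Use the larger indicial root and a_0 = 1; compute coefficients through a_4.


Write in Frobenius form y'' + (p(x)/x) y' + (q(x)/x^2) y = 0:
  p(x) = -7/6,  q(x) = x - 5/6.
Indicial equation: r(r-1) + (-7/6) r + (-5/6) = 0 -> roots r_1 = 5/2, r_2 = -1/3.
Take r = r_1 = 5/2. Let y(x) = x^r sum_{n>=0} a_n x^n with a_0 = 1.
Substitute y = x^r sum a_n x^n and match x^{r+n}. The recurrence is
  D(n) a_n + 1 a_{n-1} = 0,  where D(n) = (r+n)(r+n-1) + (-7/6)(r+n) + (-5/6).
  a_n = -1 / D(n) * a_{n-1}.
Since the indicial polynomial factors as (r - r_1)(r - r_2), D(n) = (r_1 + n - r_1)(r_1 + n - r_2) = n(n + 17/6).
Evaluating step by step (a_0 = 1):
  n = 1: D(1) = 1(1 + 17/6) = 23/6; numerator = -1(1) = -1; a_1 = (-1)/(23/6) = -6/23
  n = 2: D(2) = 2(2 + 17/6) = 29/3; numerator = -1(-6/23) = 6/23; a_2 = (6/23)/(29/3) = 18/667
  n = 3: D(3) = 3(3 + 17/6) = 35/2; numerator = -1(18/667) = -18/667; a_3 = (-18/667)/(35/2) = -36/23345
  n = 4: D(4) = 4(4 + 17/6) = 82/3; numerator = -1(-36/23345) = 36/23345; a_4 = (36/23345)/(82/3) = 54/957145

r = 5/2; a_0 = 1; a_1 = -6/23; a_2 = 18/667; a_3 = -36/23345; a_4 = 54/957145


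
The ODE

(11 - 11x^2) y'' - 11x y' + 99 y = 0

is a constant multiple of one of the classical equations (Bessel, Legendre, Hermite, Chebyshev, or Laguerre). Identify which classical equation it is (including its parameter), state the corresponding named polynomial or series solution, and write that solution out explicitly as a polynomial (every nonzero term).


All three coefficients share the factor 11; dividing through by 11 gives  (1 - x^2) y'' - x y' + 9 y = 0.
This matches the Chebyshev equation (1 - x^2) y'' - x y' + n^2 y = 0 (note the -x y' term, not -2x y') with n^2 = 9, so n = 3; the polynomial solution is T_3(x).
With y = sum_k a_k x^k, matching x^k gives (k+2)(k+1) a_{k+2} = (k^2 - n^2) a_k = (k - 3)(k + 3) a_k. The right side vanishes at k = 3, so the series with the parity of 3 terminates at degree 3.
Standard normalization: leading coefficient of T_n is 2^(n-1), so a_3 = 2^2 = 4. Work downward with a_k = (k+1)(k+2) a_{k+2} / ((k - 3)(k + 3)):
  a_1 = (2)(3)(4) / ((1 - 3)(1 + 3)) = 24/(-8) = -3
Hence T_3(x) = 4 x^3 - 3 x.

T_3(x); series = 4 x^3 - 3 x


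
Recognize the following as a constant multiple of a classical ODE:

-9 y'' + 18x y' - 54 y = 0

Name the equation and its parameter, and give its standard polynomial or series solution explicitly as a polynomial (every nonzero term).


All three coefficients share the factor -9; dividing through by -9 gives  y'' - 2x y' + 6 y = 0.
This matches the Hermite equation y'' - 2x y' + 2n y = 0 with 2n = 6, so n = 3; the polynomial solution is H_3(x).
With y = sum_k a_k x^k, matching x^k gives (k+2)(k+1) a_{k+2} = 2(k - n) a_k = 2(k - 3) a_k. The right side vanishes at k = 3, so the series with the parity of 3 terminates at degree 3.
Standard normalization: leading coefficient of H_n is 2^n, so a_3 = 2^3 = 8. Work downward with a_k = (k+1)(k+2) a_{k+2} / (2(k - n)):
  a_1 = (2)(3)(8) / (2(1 - 3)) = 48/(-4) = -12
Hence H_3(x) = 8 x^3 - 12 x.

H_3(x); series = 8 x^3 - 12 x


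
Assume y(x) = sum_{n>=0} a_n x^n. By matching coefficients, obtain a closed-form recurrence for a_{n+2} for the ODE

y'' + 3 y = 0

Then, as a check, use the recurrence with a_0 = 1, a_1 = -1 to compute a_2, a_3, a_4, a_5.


Substitute y = sum_n a_n x^n into y'' + (const) y = 0.
y''(x) = sum_{n>=0} (n+2)(n+1) a_{n+2} x^n.
The ODE becomes sum_n [(n+2)(n+1) a_{n+2} + 3 a_n] x^n = 0.
Setting each coefficient to zero gives the recurrence:
  (n+2)(n+1) a_{n+2} + 3 a_n = 0,
  a_{n+2} = -3 / ((n+1)(n+2)) a_n.

Check with a_0 = 1, a_1 = -1 (apply the recurrence for n = 0, 1, 2, 3): a_0 = 1, a_1 = -1, a_2 = -3/2, a_3 = 1/2, a_4 = 3/8, a_5 = -3/40.

a_{n+2} = -3/((n+1)(n+2)) * a_n; check: a_0 = 1, a_1 = -1, a_2 = -3/2, a_3 = 1/2, a_4 = 3/8, a_5 = -3/40


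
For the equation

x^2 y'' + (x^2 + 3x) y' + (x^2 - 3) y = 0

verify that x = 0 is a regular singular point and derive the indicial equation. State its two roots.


Divide by x^2 to reach normal form y'' + P_1(x) y' + P_2(x) y = 0 with P_1(x) = 1 + 3/x and P_2(x) = 1 - 3/x^2.
x = 0 is a singular point because the y'-coefficient 1 + 3/x has a pole at x = 0 and the y-coefficient 1 - 3/x^2 has a pole at x = 0.
It is a regular singular point because x P_1(x) = p(x) = x + 3 and x^2 P_2(x) = q(x) = x^2 - 3 are polynomials, hence analytic at x = 0.
p(0) = 3,  q(0) = -3.
Indicial equation: r(r-1) + p(0) r + q(0) = 0, i.e. r^2 + (p(0) - 1) r + q(0) = 0, i.e. r^2 + 2 r - 3 = 0.
Discriminant: (2)^2 - 4(-3) = 16, so r = (-2 ± 4)/2.
Solving: r_1 = 1, r_2 = -3.

indicial: r^2 + 2 r - 3 = 0; roots r_1 = 1, r_2 = -3


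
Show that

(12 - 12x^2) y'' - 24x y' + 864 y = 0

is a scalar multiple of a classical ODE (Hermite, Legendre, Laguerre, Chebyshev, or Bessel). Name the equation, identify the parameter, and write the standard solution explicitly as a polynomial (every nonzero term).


All three coefficients share the factor 12; dividing through by 12 gives  (1 - x^2) y'' - 2x y' + 72 y = 0.
This matches the Legendre equation (1 - x^2) y'' - 2x y' + n(n+1) y = 0 (note the -2x y' term) with n(n+1) = 72, so n = 8; the polynomial solution is P_8(x).
With y = sum_k a_k x^k, matching x^k gives (k+2)(k+1) a_{k+2} = [k(k+1) - n(n+1)] a_k = (k - 8)(k + 9) a_k. The right side vanishes at k = 8, so the series with the parity of 8 terminates at degree 8.
Standard normalization (P_n(1) = 1): leading coefficient (2n)!/(2^n (n!)^2) = 20922789888000/(256*1625702400) = 6435/128, so a_8 = 6435/128. Work downward with a_k = (k+1)(k+2) a_{k+2} / ((k - 8)(k + 9)):
  a_6 = (7)(8)(6435/128) / ((6 - 8)(6 + 9)) = (45045/16)/(-30) = -3003/32
  a_4 = (5)(6)(-3003/32) / ((4 - 8)(4 + 9)) = (-45045/16)/(-52) = 3465/64
  a_2 = (3)(4)(3465/64) / ((2 - 8)(2 + 9)) = (10395/16)/(-66) = -315/32
  a_0 = (1)(2)(-315/32) / ((0 - 8)(0 + 9)) = (-315/16)/(-72) = 35/128
Hence P_8(x) = 6435 x^8/128 - 3003 x^6/32 + 3465 x^4/64 - 315 x^2/32 + 35/128.

P_8(x); series = 6435 x^8/128 - 3003 x^6/32 + 3465 x^4/64 - 315 x^2/32 + 35/128


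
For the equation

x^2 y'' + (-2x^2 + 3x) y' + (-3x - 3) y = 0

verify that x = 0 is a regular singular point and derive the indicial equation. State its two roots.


Divide by x^2 to reach normal form y'' + P_1(x) y' + P_2(x) y = 0 with P_1(x) = -2 + 3/x and P_2(x) = -3/x - 3/x^2.
x = 0 is a singular point because the y'-coefficient -2 + 3/x has a pole at x = 0 and the y-coefficient -3/x - 3/x^2 has a pole at x = 0.
It is a regular singular point because x P_1(x) = p(x) = 3 - 2x and x^2 P_2(x) = q(x) = -3x - 3 are polynomials, hence analytic at x = 0.
p(0) = 3,  q(0) = -3.
Indicial equation: r(r-1) + p(0) r + q(0) = 0, i.e. r^2 + (p(0) - 1) r + q(0) = 0, i.e. r^2 + 2 r - 3 = 0.
Discriminant: (2)^2 - 4(-3) = 16, so r = (-2 ± 4)/2.
Solving: r_1 = 1, r_2 = -3.

indicial: r^2 + 2 r - 3 = 0; roots r_1 = 1, r_2 = -3


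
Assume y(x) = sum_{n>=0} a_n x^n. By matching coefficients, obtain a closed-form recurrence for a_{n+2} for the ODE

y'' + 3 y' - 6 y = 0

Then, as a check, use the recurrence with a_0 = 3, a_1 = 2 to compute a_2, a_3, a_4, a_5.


Substitute y = sum_n a_n x^n.
y''(x) has coefficient (n+2)(n+1) a_{n+2} at x^n;
3 y'(x) has coefficient 3 (n+1) a_{n+1} at x^n;
-6 y(x) has coefficient -6 a_n at x^n.
Matching x^n: (n+2)(n+1) a_{n+2} + 3 (n+1) a_{n+1} - 6 a_n = 0.
Thus a_{n+2} = [-3 (n+1) a_{n+1} + 6 a_n] / ((n+1)(n+2)).

Check with a_0 = 3, a_1 = 2 (apply the recurrence for n = 0, 1, 2, 3): a_0 = 3, a_1 = 2, a_2 = 6, a_3 = -4, a_4 = 6, a_5 = -24/5.

a_(n+2) = [-3 (n+1) a_(n+1) + 6 a_n] / ((n+1)(n+2)); check: a_0 = 3, a_1 = 2, a_2 = 6, a_3 = -4, a_4 = 6, a_5 = -24/5


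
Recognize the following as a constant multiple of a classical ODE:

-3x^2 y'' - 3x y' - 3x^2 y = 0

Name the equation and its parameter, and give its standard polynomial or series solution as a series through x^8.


All three coefficients share the factor -3; dividing through by -3 gives  x^2 y'' + x y' + x^2 y = 0.
This matches the Bessel equation x^2 y'' + x y' + (x^2 - nu^2) y = 0 with nu^2 = 0, so nu = 0; the solution bounded at x = 0 is J_0(x).
Frobenius at x = 0: indicial roots ±nu; for r = nu the recurrence k(k + 2nu) c_k = -c_{k-2} gives the standard series J_nu(x) = sum_{k>=0} (-1)^k / (k! (k+nu)!) (x/2)^(2k+nu). Evaluate the first 5 terms:
  k = 0: (-1)^0 / (0! * 0! * 2^0) x^0 = 1/(1*1*1) x^0 = (1) x^0
  k = 1: (-1)^1 / (1! * 1! * 2^2) x^2 = -1/(1*1*4) x^2 = (-1/4) x^2
  k = 2: (-1)^2 / (2! * 2! * 2^4) x^4 = 1/(2*2*16) x^4 = (1/64) x^4
  k = 3: (-1)^3 / (3! * 3! * 2^6) x^6 = -1/(6*6*64) x^6 = (-1/2304) x^6
  k = 4: (-1)^4 / (4! * 4! * 2^8) x^8 = 1/(24*24*256) x^8 = (1/147456) x^8
Hence J_0(x) = x^8/147456 - x^6/2304 + x^4/64 - x^2/4 + 1 + ....

J_0(x); series = x^8/147456 - x^6/2304 + x^4/64 - x^2/4 + 1


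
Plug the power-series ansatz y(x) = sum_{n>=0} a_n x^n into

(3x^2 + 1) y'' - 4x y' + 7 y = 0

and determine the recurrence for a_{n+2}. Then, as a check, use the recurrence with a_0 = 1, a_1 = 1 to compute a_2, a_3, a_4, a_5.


Substitute y = sum_n a_n x^n.
(1 + 3 x^2) y'' contributes (n+2)(n+1) a_{n+2} + 3 n(n-1) a_n at x^n.
-4 x y'(x) contributes -4 n a_n at x^n.
7 y(x) contributes 7 a_n at x^n.
Matching x^n: (n+2)(n+1) a_{n+2} + (3 n(n-1) - 4 n + 7) a_n = 0.
Thus a_{n+2} = (-3 n(n-1) + 4 n - 7) / ((n+1)(n+2)) * a_n.

Check with a_0 = 1, a_1 = 1 (apply the recurrence for n = 0, 1, 2, 3): a_0 = 1, a_1 = 1, a_2 = -7/2, a_3 = -1/2, a_4 = 35/24, a_5 = 13/40.

a_(n+2) = (-3 n(n-1) + 4 n - 7) / ((n+1)(n+2)) * a_n; check: a_0 = 1, a_1 = 1, a_2 = -7/2, a_3 = -1/2, a_4 = 35/24, a_5 = 13/40


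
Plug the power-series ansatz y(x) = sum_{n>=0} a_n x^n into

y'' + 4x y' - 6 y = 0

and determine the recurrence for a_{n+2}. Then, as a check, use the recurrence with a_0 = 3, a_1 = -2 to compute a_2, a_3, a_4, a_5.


Substitute y = sum_n a_n x^n.
y''(x) has coefficient (n+2)(n+1) a_{n+2} at x^n;
4 x y'(x) has coefficient 4 n a_n at x^n (shift);
-6 y(x) has coefficient -6 a_n at x^n.
Matching x^n: (n+2)(n+1) a_{n+2} + (4n - 6) a_n = 0.
Thus a_{n+2} = (-4n + 6) / ((n+1)(n+2)) * a_n.

Check with a_0 = 3, a_1 = -2 (apply the recurrence for n = 0, 1, 2, 3): a_0 = 3, a_1 = -2, a_2 = 9, a_3 = -2/3, a_4 = -3/2, a_5 = 1/5.

a_(n+2) = (-4n + 6) / ((n+1)(n+2)) * a_n; check: a_0 = 3, a_1 = -2, a_2 = 9, a_3 = -2/3, a_4 = -3/2, a_5 = 1/5


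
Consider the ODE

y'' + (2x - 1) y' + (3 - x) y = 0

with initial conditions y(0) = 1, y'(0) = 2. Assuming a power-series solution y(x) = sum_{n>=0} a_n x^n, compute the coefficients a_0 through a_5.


Ansatz: y(x) = sum_{n>=0} a_n x^n, so y'(x) = sum_{n>=1} n a_n x^(n-1) and y''(x) = sum_{n>=2} n(n-1) a_n x^(n-2).
Substitute into P(x) y'' + Q(x) y' + R(x) y = 0 with P(x) = 1, Q(x) = 2x - 1, R(x) = 3 - x, and match powers of x.
Initial conditions: a_0 = 1, a_1 = 2.
Setting the coefficient of each power of x to zero and solving order by order (substituting the coefficients already found):
  x^0: 2 a_2 - a_1 + 3 a_0 = 0  ->  2 a_2 = a_1 - 3 a_0 = -1  ->  a_2 = -1/2
  x^1: 6 a_3 - 2 a_2 + 5 a_1 - a_0 = 0  ->  6 a_3 = 2 a_2 - 5 a_1 + a_0 = -10  ->  a_3 = -5/3
  x^2: 12 a_4 - 3 a_3 + 7 a_2 - a_1 = 0  ->  12 a_4 = 3 a_3 - 7 a_2 + a_1 = 1/2  ->  a_4 = 1/24
  x^3: 20 a_5 - 4 a_4 + 9 a_3 - a_2 = 0  ->  20 a_5 = 4 a_4 - 9 a_3 + a_2 = 44/3  ->  a_5 = 11/15
Truncated series: y(x) = 1 + 2 x - (1/2) x^2 - (5/3) x^3 + (1/24) x^4 + (11/15) x^5 + O(x^6).

a_0 = 1; a_1 = 2; a_2 = -1/2; a_3 = -5/3; a_4 = 1/24; a_5 = 11/15


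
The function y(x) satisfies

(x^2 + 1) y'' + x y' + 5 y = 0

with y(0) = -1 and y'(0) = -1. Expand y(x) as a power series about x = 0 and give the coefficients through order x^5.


Ansatz: y(x) = sum_{n>=0} a_n x^n, so y'(x) = sum_{n>=1} n a_n x^(n-1) and y''(x) = sum_{n>=2} n(n-1) a_n x^(n-2).
Substitute into P(x) y'' + Q(x) y' + R(x) y = 0 with P(x) = x^2 + 1, Q(x) = x, R(x) = 5, and match powers of x.
Initial conditions: a_0 = -1, a_1 = -1.
Setting the coefficient of each power of x to zero and solving order by order (substituting the coefficients already found):
  x^0: 2 a_2 + 5 a_0 = 0  ->  2 a_2 = -5 a_0 = 5  ->  a_2 = 5/2
  x^1: 6 a_3 + 6 a_1 = 0  ->  6 a_3 = -6 a_1 = 6  ->  a_3 = 1
  x^2: 12 a_4 + 9 a_2 = 0  ->  12 a_4 = -9 a_2 = -45/2  ->  a_4 = -15/8
  x^3: 20 a_5 + 14 a_3 = 0  ->  20 a_5 = -14 a_3 = -14  ->  a_5 = -7/10
Truncated series: y(x) = -1 - x + (5/2) x^2 + x^3 - (15/8) x^4 - (7/10) x^5 + O(x^6).

a_0 = -1; a_1 = -1; a_2 = 5/2; a_3 = 1; a_4 = -15/8; a_5 = -7/10


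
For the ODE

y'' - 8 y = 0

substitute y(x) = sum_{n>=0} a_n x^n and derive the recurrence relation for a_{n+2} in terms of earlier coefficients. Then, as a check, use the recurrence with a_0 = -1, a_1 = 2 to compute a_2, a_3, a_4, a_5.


Substitute y = sum_n a_n x^n into y'' + (const) y = 0.
y''(x) = sum_{n>=0} (n+2)(n+1) a_{n+2} x^n.
The ODE becomes sum_n [(n+2)(n+1) a_{n+2} - 8 a_n] x^n = 0.
Setting each coefficient to zero gives the recurrence:
  (n+2)(n+1) a_{n+2} - 8 a_n = 0,
  a_{n+2} = 8 / ((n+1)(n+2)) a_n.

Check with a_0 = -1, a_1 = 2 (apply the recurrence for n = 0, 1, 2, 3): a_0 = -1, a_1 = 2, a_2 = -4, a_3 = 8/3, a_4 = -8/3, a_5 = 16/15.

a_{n+2} = 8/((n+1)(n+2)) * a_n; check: a_0 = -1, a_1 = 2, a_2 = -4, a_3 = 8/3, a_4 = -8/3, a_5 = 16/15


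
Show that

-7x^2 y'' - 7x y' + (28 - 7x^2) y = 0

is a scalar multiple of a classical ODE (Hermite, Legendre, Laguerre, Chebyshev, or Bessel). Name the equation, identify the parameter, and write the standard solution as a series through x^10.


All three coefficients share the factor -7; dividing through by -7 gives  x^2 y'' + x y' + (x^2 - 4) y = 0.
This matches the Bessel equation x^2 y'' + x y' + (x^2 - nu^2) y = 0 with nu^2 = 4, so nu = 2; the solution bounded at x = 0 is J_2(x).
Frobenius at x = 0: indicial roots ±nu; for r = nu the recurrence k(k + 2nu) c_k = -c_{k-2} gives the standard series J_nu(x) = sum_{k>=0} (-1)^k / (k! (k+nu)!) (x/2)^(2k+nu). Evaluate the first 5 terms:
  k = 0: (-1)^0 / (0! * 2! * 2^2) x^2 = 1/(1*2*4) x^2 = (1/8) x^2
  k = 1: (-1)^1 / (1! * 3! * 2^4) x^4 = -1/(1*6*16) x^4 = (-1/96) x^4
  k = 2: (-1)^2 / (2! * 4! * 2^6) x^6 = 1/(2*24*64) x^6 = (1/3072) x^6
  k = 3: (-1)^3 / (3! * 5! * 2^8) x^8 = -1/(6*120*256) x^8 = (-1/184320) x^8
  k = 4: (-1)^4 / (4! * 6! * 2^10) x^10 = 1/(24*720*1024) x^10 = (1/17694720) x^10
Hence J_2(x) = x^10/17694720 - x^8/184320 + x^6/3072 - x^4/96 + x^2/8 + ....

J_2(x); series = x^10/17694720 - x^8/184320 + x^6/3072 - x^4/96 + x^2/8


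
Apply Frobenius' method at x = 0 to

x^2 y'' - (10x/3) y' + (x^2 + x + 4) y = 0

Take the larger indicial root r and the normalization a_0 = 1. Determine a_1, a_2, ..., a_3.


Write in Frobenius form y'' + (p(x)/x) y' + (q(x)/x^2) y = 0:
  p(x) = -10/3,  q(x) = x^2 + x + 4.
Indicial equation: r(r-1) + (-10/3) r + (4) = 0 -> roots r_1 = 3, r_2 = 4/3.
Take r = r_1 = 3. Let y(x) = x^r sum_{n>=0} a_n x^n with a_0 = 1.
Substitute y = x^r sum a_n x^n and match x^{r+n}. The recurrence is
  D(n) a_n + 1 a_{n-1} + 1 a_{n-2} = 0,  where D(n) = (r+n)(r+n-1) + (-10/3)(r+n) + (4).
  a_n = [-1 a_{n-1} - 1 a_{n-2}] / D(n).
Since the indicial polynomial factors as (r - r_1)(r - r_2), D(n) = (r_1 + n - r_1)(r_1 + n - r_2) = n(n + 5/3).
Evaluating step by step (a_0 = 1):
  n = 1: D(1) = 1(1 + 5/3) = 8/3; numerator = -1(1) = -1; a_1 = (-1)/(8/3) = -3/8
  n = 2: D(2) = 2(2 + 5/3) = 22/3; numerator = -1(-3/8) - 1(1) = -5/8; a_2 = (-5/8)/(22/3) = -15/176
  n = 3: D(3) = 3(3 + 5/3) = 14; numerator = -1(-15/176) - 1(-3/8) = 81/176; a_3 = (81/176)/(14) = 81/2464

r = 3; a_0 = 1; a_1 = -3/8; a_2 = -15/176; a_3 = 81/2464


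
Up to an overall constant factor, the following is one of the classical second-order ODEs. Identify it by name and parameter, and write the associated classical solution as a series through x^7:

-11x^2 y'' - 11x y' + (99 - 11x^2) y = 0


All three coefficients share the factor -11; dividing through by -11 gives  x^2 y'' + x y' + (x^2 - 9) y = 0.
This matches the Bessel equation x^2 y'' + x y' + (x^2 - nu^2) y = 0 with nu^2 = 9, so nu = 3; the solution bounded at x = 0 is J_3(x).
Frobenius at x = 0: indicial roots ±nu; for r = nu the recurrence k(k + 2nu) c_k = -c_{k-2} gives the standard series J_nu(x) = sum_{k>=0} (-1)^k / (k! (k+nu)!) (x/2)^(2k+nu). Evaluate the first 3 terms:
  k = 0: (-1)^0 / (0! * 3! * 2^3) x^3 = 1/(1*6*8) x^3 = (1/48) x^3
  k = 1: (-1)^1 / (1! * 4! * 2^5) x^5 = -1/(1*24*32) x^5 = (-1/768) x^5
  k = 2: (-1)^2 / (2! * 5! * 2^7) x^7 = 1/(2*120*128) x^7 = (1/30720) x^7
Hence J_3(x) = x^7/30720 - x^5/768 + x^3/48 + ....

J_3(x); series = x^7/30720 - x^5/768 + x^3/48


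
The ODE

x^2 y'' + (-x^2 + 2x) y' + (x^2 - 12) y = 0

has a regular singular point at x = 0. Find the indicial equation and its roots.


Divide by x^2 to reach normal form y'' + P_1(x) y' + P_2(x) y = 0 with P_1(x) = -1 + 2/x and P_2(x) = 1 - 12/x^2.
x = 0 is a singular point because the y'-coefficient -1 + 2/x has a pole at x = 0 and the y-coefficient 1 - 12/x^2 has a pole at x = 0.
It is a regular singular point because x P_1(x) = p(x) = 2 - x and x^2 P_2(x) = q(x) = x^2 - 12 are polynomials, hence analytic at x = 0.
p(0) = 2,  q(0) = -12.
Indicial equation: r(r-1) + p(0) r + q(0) = 0, i.e. r^2 + (p(0) - 1) r + q(0) = 0, i.e. r^2 + 1 r - 12 = 0.
Discriminant: (1)^2 - 4(-12) = 49, so r = (-1 ± 7)/2.
Solving: r_1 = 3, r_2 = -4.

indicial: r^2 + 1 r - 12 = 0; roots r_1 = 3, r_2 = -4


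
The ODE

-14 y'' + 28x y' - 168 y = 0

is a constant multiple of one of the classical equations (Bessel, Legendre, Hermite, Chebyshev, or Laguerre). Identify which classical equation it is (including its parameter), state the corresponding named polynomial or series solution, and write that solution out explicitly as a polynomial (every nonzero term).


All three coefficients share the factor -14; dividing through by -14 gives  y'' - 2x y' + 12 y = 0.
This matches the Hermite equation y'' - 2x y' + 2n y = 0 with 2n = 12, so n = 6; the polynomial solution is H_6(x).
With y = sum_k a_k x^k, matching x^k gives (k+2)(k+1) a_{k+2} = 2(k - n) a_k = 2(k - 6) a_k. The right side vanishes at k = 6, so the series with the parity of 6 terminates at degree 6.
Standard normalization: leading coefficient of H_n is 2^n, so a_6 = 2^6 = 64. Work downward with a_k = (k+1)(k+2) a_{k+2} / (2(k - n)):
  a_4 = (5)(6)(64) / (2(4 - 6)) = 1920/(-4) = -480
  a_2 = (3)(4)(-480) / (2(2 - 6)) = -5760/(-8) = 720
  a_0 = (1)(2)(720) / (2(0 - 6)) = 1440/(-12) = -120
Hence H_6(x) = 64 x^6 - 480 x^4 + 720 x^2 - 120.

H_6(x); series = 64 x^6 - 480 x^4 + 720 x^2 - 120


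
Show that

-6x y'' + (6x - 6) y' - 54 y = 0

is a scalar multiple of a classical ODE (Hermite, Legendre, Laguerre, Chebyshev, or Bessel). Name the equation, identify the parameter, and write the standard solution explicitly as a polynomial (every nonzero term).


All three coefficients share the factor -6; dividing through by -6 gives  x y'' + (1 - x) y' + 9 y = 0.
This matches the Laguerre equation x y'' + (1 - x) y' + n y = 0 with n = 9; the polynomial solution is L_9(x).
With y = sum_k a_k x^k, matching x^k gives (k+1)k a_{k+1} + (k+1) a_{k+1} - k a_k + n a_k = 0, i.e. (k+1)^2 a_{k+1} = (k - n) a_k = (k - 9) a_k. The right side vanishes at k = 9, so the series terminates at degree 9.
Standard normalization L_n(0) = 1 gives a_0 = 1. Work upward with a_{k+1} = (k - 9) a_k / (k+1)^2:
  a_1 = (0 - 9)(1) / 1^2 = -9/1 = -9
  a_2 = (1 - 9)(-9) / 2^2 = 72/4 = 18
  a_3 = (2 - 9)(18) / 3^2 = -126/9 = -14
  a_4 = (3 - 9)(-14) / 4^2 = 84/16 = 21/4
  a_5 = (4 - 9)(21/4) / 5^2 = (-105/4)/25 = -21/20
  a_6 = (5 - 9)(-21/20) / 6^2 = (21/5)/36 = 7/60
  a_7 = (6 - 9)(7/60) / 7^2 = (-7/20)/49 = -1/140
  a_8 = (7 - 9)(-1/140) / 8^2 = (1/70)/64 = 1/4480
  a_9 = (8 - 9)(1/4480) / 9^2 = (-1/4480)/81 = -1/362880
Hence L_9(x) = -x^9/362880 + x^8/4480 - x^7/140 + 7 x^6/60 - 21 x^5/20 + 21 x^4/4 - 14 x^3 + 18 x^2 - 9 x + 1.

L_9(x); series = -x^9/362880 + x^8/4480 - x^7/140 + 7 x^6/60 - 21 x^5/20 + 21 x^4/4 - 14 x^3 + 18 x^2 - 9 x + 1


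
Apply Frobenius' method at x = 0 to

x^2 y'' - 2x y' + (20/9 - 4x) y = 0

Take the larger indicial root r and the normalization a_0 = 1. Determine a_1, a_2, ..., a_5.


Write in Frobenius form y'' + (p(x)/x) y' + (q(x)/x^2) y = 0:
  p(x) = -2,  q(x) = 20/9 - 4x.
Indicial equation: r(r-1) + (-2) r + (20/9) = 0 -> roots r_1 = 5/3, r_2 = 4/3.
Take r = r_1 = 5/3. Let y(x) = x^r sum_{n>=0} a_n x^n with a_0 = 1.
Substitute y = x^r sum a_n x^n and match x^{r+n}. The recurrence is
  D(n) a_n - 4 a_{n-1} = 0,  where D(n) = (r+n)(r+n-1) + (-2)(r+n) + (20/9).
  a_n = 4 / D(n) * a_{n-1}.
Since the indicial polynomial factors as (r - r_1)(r - r_2), D(n) = (r_1 + n - r_1)(r_1 + n - r_2) = n(n + 1/3).
Evaluating step by step (a_0 = 1):
  n = 1: D(1) = 1(1 + 1/3) = 4/3; numerator = 4(1) = 4; a_1 = (4)/(4/3) = 3
  n = 2: D(2) = 2(2 + 1/3) = 14/3; numerator = 4(3) = 12; a_2 = (12)/(14/3) = 18/7
  n = 3: D(3) = 3(3 + 1/3) = 10; numerator = 4(18/7) = 72/7; a_3 = (72/7)/(10) = 36/35
  n = 4: D(4) = 4(4 + 1/3) = 52/3; numerator = 4(36/35) = 144/35; a_4 = (144/35)/(52/3) = 108/455
  n = 5: D(5) = 5(5 + 1/3) = 80/3; numerator = 4(108/455) = 432/455; a_5 = (432/455)/(80/3) = 81/2275

r = 5/3; a_0 = 1; a_1 = 3; a_2 = 18/7; a_3 = 36/35; a_4 = 108/455; a_5 = 81/2275


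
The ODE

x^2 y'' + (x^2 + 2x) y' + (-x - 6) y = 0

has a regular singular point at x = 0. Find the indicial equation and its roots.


Divide by x^2 to reach normal form y'' + P_1(x) y' + P_2(x) y = 0 with P_1(x) = 1 + 2/x and P_2(x) = -1/x - 6/x^2.
x = 0 is a singular point because the y'-coefficient 1 + 2/x has a pole at x = 0 and the y-coefficient -1/x - 6/x^2 has a pole at x = 0.
It is a regular singular point because x P_1(x) = p(x) = x + 2 and x^2 P_2(x) = q(x) = -x - 6 are polynomials, hence analytic at x = 0.
p(0) = 2,  q(0) = -6.
Indicial equation: r(r-1) + p(0) r + q(0) = 0, i.e. r^2 + (p(0) - 1) r + q(0) = 0, i.e. r^2 + 1 r - 6 = 0.
Discriminant: (1)^2 - 4(-6) = 25, so r = (-1 ± 5)/2.
Solving: r_1 = 2, r_2 = -3.

indicial: r^2 + 1 r - 6 = 0; roots r_1 = 2, r_2 = -3


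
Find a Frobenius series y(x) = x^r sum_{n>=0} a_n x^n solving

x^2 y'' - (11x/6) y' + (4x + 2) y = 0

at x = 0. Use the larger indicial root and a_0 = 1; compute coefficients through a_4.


Write in Frobenius form y'' + (p(x)/x) y' + (q(x)/x^2) y = 0:
  p(x) = -11/6,  q(x) = 4x + 2.
Indicial equation: r(r-1) + (-11/6) r + (2) = 0 -> roots r_1 = 3/2, r_2 = 4/3.
Take r = r_1 = 3/2. Let y(x) = x^r sum_{n>=0} a_n x^n with a_0 = 1.
Substitute y = x^r sum a_n x^n and match x^{r+n}. The recurrence is
  D(n) a_n + 4 a_{n-1} = 0,  where D(n) = (r+n)(r+n-1) + (-11/6)(r+n) + (2).
  a_n = -4 / D(n) * a_{n-1}.
Since the indicial polynomial factors as (r - r_1)(r - r_2), D(n) = (r_1 + n - r_1)(r_1 + n - r_2) = n(n + 1/6).
Evaluating step by step (a_0 = 1):
  n = 1: D(1) = 1(1 + 1/6) = 7/6; numerator = -4(1) = -4; a_1 = (-4)/(7/6) = -24/7
  n = 2: D(2) = 2(2 + 1/6) = 13/3; numerator = -4(-24/7) = 96/7; a_2 = (96/7)/(13/3) = 288/91
  n = 3: D(3) = 3(3 + 1/6) = 19/2; numerator = -4(288/91) = -1152/91; a_3 = (-1152/91)/(19/2) = -2304/1729
  n = 4: D(4) = 4(4 + 1/6) = 50/3; numerator = -4(-2304/1729) = 9216/1729; a_4 = (9216/1729)/(50/3) = 13824/43225

r = 3/2; a_0 = 1; a_1 = -24/7; a_2 = 288/91; a_3 = -2304/1729; a_4 = 13824/43225


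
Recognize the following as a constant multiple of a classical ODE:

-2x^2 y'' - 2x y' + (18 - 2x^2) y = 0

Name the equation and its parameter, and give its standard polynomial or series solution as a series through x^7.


All three coefficients share the factor -2; dividing through by -2 gives  x^2 y'' + x y' + (x^2 - 9) y = 0.
This matches the Bessel equation x^2 y'' + x y' + (x^2 - nu^2) y = 0 with nu^2 = 9, so nu = 3; the solution bounded at x = 0 is J_3(x).
Frobenius at x = 0: indicial roots ±nu; for r = nu the recurrence k(k + 2nu) c_k = -c_{k-2} gives the standard series J_nu(x) = sum_{k>=0} (-1)^k / (k! (k+nu)!) (x/2)^(2k+nu). Evaluate the first 3 terms:
  k = 0: (-1)^0 / (0! * 3! * 2^3) x^3 = 1/(1*6*8) x^3 = (1/48) x^3
  k = 1: (-1)^1 / (1! * 4! * 2^5) x^5 = -1/(1*24*32) x^5 = (-1/768) x^5
  k = 2: (-1)^2 / (2! * 5! * 2^7) x^7 = 1/(2*120*128) x^7 = (1/30720) x^7
Hence J_3(x) = x^7/30720 - x^5/768 + x^3/48 + ....

J_3(x); series = x^7/30720 - x^5/768 + x^3/48


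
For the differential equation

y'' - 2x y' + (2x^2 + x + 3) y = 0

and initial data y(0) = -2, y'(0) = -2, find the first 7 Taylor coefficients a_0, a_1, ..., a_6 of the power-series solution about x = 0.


Ansatz: y(x) = sum_{n>=0} a_n x^n, so y'(x) = sum_{n>=1} n a_n x^(n-1) and y''(x) = sum_{n>=2} n(n-1) a_n x^(n-2).
Substitute into P(x) y'' + Q(x) y' + R(x) y = 0 with P(x) = 1, Q(x) = -2x, R(x) = 2x^2 + x + 3, and match powers of x.
Initial conditions: a_0 = -2, a_1 = -2.
Setting the coefficient of each power of x to zero and solving order by order (substituting the coefficients already found):
  x^0: 2 a_2 + 3 a_0 = 0  ->  2 a_2 = -3 a_0 = 6  ->  a_2 = 3
  x^1: 6 a_3 + a_1 + a_0 = 0  ->  6 a_3 = -a_1 - a_0 = 4  ->  a_3 = 2/3
  x^2: 12 a_4 - a_2 + a_1 + 2 a_0 = 0  ->  12 a_4 = a_2 - a_1 - 2 a_0 = 9  ->  a_4 = 3/4
  x^3: 20 a_5 - 3 a_3 + a_2 + 2 a_1 = 0  ->  20 a_5 = 3 a_3 - a_2 - 2 a_1 = 3  ->  a_5 = 3/20
  x^4: 30 a_6 - 5 a_4 + a_3 + 2 a_2 = 0  ->  30 a_6 = 5 a_4 - a_3 - 2 a_2 = -35/12  ->  a_6 = -7/72
Truncated series: y(x) = -2 - 2 x + 3 x^2 + (2/3) x^3 + (3/4) x^4 + (3/20) x^5 - (7/72) x^6 + O(x^7).

a_0 = -2; a_1 = -2; a_2 = 3; a_3 = 2/3; a_4 = 3/4; a_5 = 3/20; a_6 = -7/72


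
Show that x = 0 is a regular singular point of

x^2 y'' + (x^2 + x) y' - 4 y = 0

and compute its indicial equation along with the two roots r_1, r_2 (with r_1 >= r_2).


Divide by x^2 to reach normal form y'' + P_1(x) y' + P_2(x) y = 0 with P_1(x) = 1 + 1/x and P_2(x) = -4/x^2.
x = 0 is a singular point because the y'-coefficient 1 + 1/x has a pole at x = 0 and the y-coefficient -4/x^2 has a pole at x = 0.
It is a regular singular point because x P_1(x) = p(x) = x + 1 and x^2 P_2(x) = q(x) = -4 are polynomials, hence analytic at x = 0.
p(0) = 1,  q(0) = -4.
Indicial equation: r(r-1) + p(0) r + q(0) = 0, i.e. r^2 + (p(0) - 1) r + q(0) = 0, i.e. r^2 - 4 = 0.
Discriminant: (0)^2 - 4(-4) = 16, so r = (0 ± 4)/2.
Solving: r_1 = 2, r_2 = -2.

indicial: r^2 - 4 = 0; roots r_1 = 2, r_2 = -2


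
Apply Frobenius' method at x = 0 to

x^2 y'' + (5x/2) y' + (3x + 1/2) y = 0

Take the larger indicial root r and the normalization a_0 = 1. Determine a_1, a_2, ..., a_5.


Write in Frobenius form y'' + (p(x)/x) y' + (q(x)/x^2) y = 0:
  p(x) = 5/2,  q(x) = 3x + 1/2.
Indicial equation: r(r-1) + (5/2) r + (1/2) = 0 -> roots r_1 = -1/2, r_2 = -1.
Take r = r_1 = -1/2. Let y(x) = x^r sum_{n>=0} a_n x^n with a_0 = 1.
Substitute y = x^r sum a_n x^n and match x^{r+n}. The recurrence is
  D(n) a_n + 3 a_{n-1} = 0,  where D(n) = (r+n)(r+n-1) + (5/2)(r+n) + (1/2).
  a_n = -3 / D(n) * a_{n-1}.
Since the indicial polynomial factors as (r - r_1)(r - r_2), D(n) = (r_1 + n - r_1)(r_1 + n - r_2) = n(n + 1/2).
Evaluating step by step (a_0 = 1):
  n = 1: D(1) = 1(1 + 1/2) = 3/2; numerator = -3(1) = -3; a_1 = (-3)/(3/2) = -2
  n = 2: D(2) = 2(2 + 1/2) = 5; numerator = -3(-2) = 6; a_2 = (6)/(5) = 6/5
  n = 3: D(3) = 3(3 + 1/2) = 21/2; numerator = -3(6/5) = -18/5; a_3 = (-18/5)/(21/2) = -12/35
  n = 4: D(4) = 4(4 + 1/2) = 18; numerator = -3(-12/35) = 36/35; a_4 = (36/35)/(18) = 2/35
  n = 5: D(5) = 5(5 + 1/2) = 55/2; numerator = -3(2/35) = -6/35; a_5 = (-6/35)/(55/2) = -12/1925

r = -1/2; a_0 = 1; a_1 = -2; a_2 = 6/5; a_3 = -12/35; a_4 = 2/35; a_5 = -12/1925


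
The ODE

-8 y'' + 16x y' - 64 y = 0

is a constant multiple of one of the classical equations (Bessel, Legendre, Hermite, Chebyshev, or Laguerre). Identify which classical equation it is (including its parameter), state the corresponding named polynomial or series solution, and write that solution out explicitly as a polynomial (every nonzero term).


All three coefficients share the factor -8; dividing through by -8 gives  y'' - 2x y' + 8 y = 0.
This matches the Hermite equation y'' - 2x y' + 2n y = 0 with 2n = 8, so n = 4; the polynomial solution is H_4(x).
With y = sum_k a_k x^k, matching x^k gives (k+2)(k+1) a_{k+2} = 2(k - n) a_k = 2(k - 4) a_k. The right side vanishes at k = 4, so the series with the parity of 4 terminates at degree 4.
Standard normalization: leading coefficient of H_n is 2^n, so a_4 = 2^4 = 16. Work downward with a_k = (k+1)(k+2) a_{k+2} / (2(k - n)):
  a_2 = (3)(4)(16) / (2(2 - 4)) = 192/(-4) = -48
  a_0 = (1)(2)(-48) / (2(0 - 4)) = -96/(-8) = 12
Hence H_4(x) = 16 x^4 - 48 x^2 + 12.

H_4(x); series = 16 x^4 - 48 x^2 + 12


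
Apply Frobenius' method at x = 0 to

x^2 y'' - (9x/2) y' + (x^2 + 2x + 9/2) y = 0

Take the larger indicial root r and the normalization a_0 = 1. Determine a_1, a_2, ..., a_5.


Write in Frobenius form y'' + (p(x)/x) y' + (q(x)/x^2) y = 0:
  p(x) = -9/2,  q(x) = x^2 + 2x + 9/2.
Indicial equation: r(r-1) + (-9/2) r + (9/2) = 0 -> roots r_1 = 9/2, r_2 = 1.
Take r = r_1 = 9/2. Let y(x) = x^r sum_{n>=0} a_n x^n with a_0 = 1.
Substitute y = x^r sum a_n x^n and match x^{r+n}. The recurrence is
  D(n) a_n + 2 a_{n-1} + 1 a_{n-2} = 0,  where D(n) = (r+n)(r+n-1) + (-9/2)(r+n) + (9/2).
  a_n = [-2 a_{n-1} - 1 a_{n-2}] / D(n).
Since the indicial polynomial factors as (r - r_1)(r - r_2), D(n) = (r_1 + n - r_1)(r_1 + n - r_2) = n(n + 7/2).
Evaluating step by step (a_0 = 1):
  n = 1: D(1) = 1(1 + 7/2) = 9/2; numerator = -2(1) = -2; a_1 = (-2)/(9/2) = -4/9
  n = 2: D(2) = 2(2 + 7/2) = 11; numerator = -2(-4/9) - 1(1) = -1/9; a_2 = (-1/9)/(11) = -1/99
  n = 3: D(3) = 3(3 + 7/2) = 39/2; numerator = -2(-1/99) - 1(-4/9) = 46/99; a_3 = (46/99)/(39/2) = 92/3861
  n = 4: D(4) = 4(4 + 7/2) = 30; numerator = -2(92/3861) - 1(-1/99) = -145/3861; a_4 = (-145/3861)/(30) = -29/23166
  n = 5: D(5) = 5(5 + 7/2) = 85/2; numerator = -2(-29/23166) - 1(92/3861) = -19/891; a_5 = (-19/891)/(85/2) = -38/75735

r = 9/2; a_0 = 1; a_1 = -4/9; a_2 = -1/99; a_3 = 92/3861; a_4 = -29/23166; a_5 = -38/75735


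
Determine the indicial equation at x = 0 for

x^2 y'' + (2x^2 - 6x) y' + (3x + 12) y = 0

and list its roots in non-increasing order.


Divide by x^2 to reach normal form y'' + P_1(x) y' + P_2(x) y = 0 with P_1(x) = 2 - 6/x and P_2(x) = 3/x + 12/x^2.
x = 0 is a singular point because the y'-coefficient 2 - 6/x has a pole at x = 0 and the y-coefficient 3/x + 12/x^2 has a pole at x = 0.
It is a regular singular point because x P_1(x) = p(x) = 2x - 6 and x^2 P_2(x) = q(x) = 3x + 12 are polynomials, hence analytic at x = 0.
p(0) = -6,  q(0) = 12.
Indicial equation: r(r-1) + p(0) r + q(0) = 0, i.e. r^2 + (p(0) - 1) r + q(0) = 0, i.e. r^2 - 7 r + 12 = 0.
Discriminant: (-7)^2 - 4(12) = 1, so r = (7 ± 1)/2.
Solving: r_1 = 4, r_2 = 3.

indicial: r^2 - 7 r + 12 = 0; roots r_1 = 4, r_2 = 3


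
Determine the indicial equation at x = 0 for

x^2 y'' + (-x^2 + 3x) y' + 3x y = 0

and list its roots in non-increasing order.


Divide by x^2 to reach normal form y'' + P_1(x) y' + P_2(x) y = 0 with P_1(x) = -1 + 3/x and P_2(x) = 3/x.
x = 0 is a singular point because the y'-coefficient -1 + 3/x has a pole at x = 0 and the y-coefficient 3/x has a pole at x = 0.
It is a regular singular point because x P_1(x) = p(x) = 3 - x and x^2 P_2(x) = q(x) = 3x are polynomials, hence analytic at x = 0.
p(0) = 3,  q(0) = 0.
Indicial equation: r(r-1) + p(0) r + q(0) = 0, i.e. r^2 + (p(0) - 1) r + q(0) = 0, i.e. r^2 + 2 r = 0.
Discriminant: (2)^2 - 4(0) = 4, so r = (-2 ± 2)/2.
Solving: r_1 = 0, r_2 = -2.

indicial: r^2 + 2 r = 0; roots r_1 = 0, r_2 = -2


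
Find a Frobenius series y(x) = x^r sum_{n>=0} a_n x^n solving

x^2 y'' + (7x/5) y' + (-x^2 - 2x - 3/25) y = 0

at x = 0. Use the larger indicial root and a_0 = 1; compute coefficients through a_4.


Write in Frobenius form y'' + (p(x)/x) y' + (q(x)/x^2) y = 0:
  p(x) = 7/5,  q(x) = -x^2 - 2x - 3/25.
Indicial equation: r(r-1) + (7/5) r + (-3/25) = 0 -> roots r_1 = 1/5, r_2 = -3/5.
Take r = r_1 = 1/5. Let y(x) = x^r sum_{n>=0} a_n x^n with a_0 = 1.
Substitute y = x^r sum a_n x^n and match x^{r+n}. The recurrence is
  D(n) a_n - 2 a_{n-1} - 1 a_{n-2} = 0,  where D(n) = (r+n)(r+n-1) + (7/5)(r+n) + (-3/25).
  a_n = [2 a_{n-1} + 1 a_{n-2}] / D(n).
Since the indicial polynomial factors as (r - r_1)(r - r_2), D(n) = (r_1 + n - r_1)(r_1 + n - r_2) = n(n + 4/5).
Evaluating step by step (a_0 = 1):
  n = 1: D(1) = 1(1 + 4/5) = 9/5; numerator = 2(1) = 2; a_1 = (2)/(9/5) = 10/9
  n = 2: D(2) = 2(2 + 4/5) = 28/5; numerator = 2(10/9) + 1(1) = 29/9; a_2 = (29/9)/(28/5) = 145/252
  n = 3: D(3) = 3(3 + 4/5) = 57/5; numerator = 2(145/252) + 1(10/9) = 95/42; a_3 = (95/42)/(57/5) = 25/126
  n = 4: D(4) = 4(4 + 4/5) = 96/5; numerator = 2(25/126) + 1(145/252) = 35/36; a_4 = (35/36)/(96/5) = 175/3456

r = 1/5; a_0 = 1; a_1 = 10/9; a_2 = 145/252; a_3 = 25/126; a_4 = 175/3456


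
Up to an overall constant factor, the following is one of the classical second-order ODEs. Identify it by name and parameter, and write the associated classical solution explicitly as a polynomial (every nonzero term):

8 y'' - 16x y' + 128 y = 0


All three coefficients share the factor 8; dividing through by 8 gives  y'' - 2x y' + 16 y = 0.
This matches the Hermite equation y'' - 2x y' + 2n y = 0 with 2n = 16, so n = 8; the polynomial solution is H_8(x).
With y = sum_k a_k x^k, matching x^k gives (k+2)(k+1) a_{k+2} = 2(k - n) a_k = 2(k - 8) a_k. The right side vanishes at k = 8, so the series with the parity of 8 terminates at degree 8.
Standard normalization: leading coefficient of H_n is 2^n, so a_8 = 2^8 = 256. Work downward with a_k = (k+1)(k+2) a_{k+2} / (2(k - n)):
  a_6 = (7)(8)(256) / (2(6 - 8)) = 14336/(-4) = -3584
  a_4 = (5)(6)(-3584) / (2(4 - 8)) = -107520/(-8) = 13440
  a_2 = (3)(4)(13440) / (2(2 - 8)) = 161280/(-12) = -13440
  a_0 = (1)(2)(-13440) / (2(0 - 8)) = -26880/(-16) = 1680
Hence H_8(x) = 256 x^8 - 3584 x^6 + 13440 x^4 - 13440 x^2 + 1680.

H_8(x); series = 256 x^8 - 3584 x^6 + 13440 x^4 - 13440 x^2 + 1680
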